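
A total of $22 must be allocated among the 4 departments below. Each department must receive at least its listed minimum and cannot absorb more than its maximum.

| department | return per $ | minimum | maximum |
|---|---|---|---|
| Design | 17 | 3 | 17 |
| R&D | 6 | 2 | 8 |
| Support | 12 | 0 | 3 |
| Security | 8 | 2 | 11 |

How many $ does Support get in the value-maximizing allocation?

Meeting every minimum uses 3+2+0+2 = 7 $, leaving 15.
Highest return per $ first: Design 17 > Support 12 > Security 8 > R&D 6.
Give Design 14 more to hit its cap of 17 → 1 left.
Only 1 left; Support takes them to reach 1.

1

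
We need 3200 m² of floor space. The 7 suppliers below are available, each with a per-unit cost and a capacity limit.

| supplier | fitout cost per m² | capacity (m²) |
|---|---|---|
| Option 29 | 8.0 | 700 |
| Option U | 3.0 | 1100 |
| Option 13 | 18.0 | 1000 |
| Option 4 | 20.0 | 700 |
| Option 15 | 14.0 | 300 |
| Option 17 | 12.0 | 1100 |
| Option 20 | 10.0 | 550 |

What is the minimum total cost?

Fill from the cheapest supplier first.
Take 1100 from Option U at 3.0 — need 2100 more.
Take 700 from Option 29 at 8.0 — need 1400 more.
Take 550 from Option 20 at 10.0 — need 850 more.
Option 17 (12.0): take the remaining 850 — done.
Option 15, Option 13, Option 4: unused.
Cost = 1100×3.0 + 700×8.0 + 550×10.0 + 850×12.0 = 24600.

24600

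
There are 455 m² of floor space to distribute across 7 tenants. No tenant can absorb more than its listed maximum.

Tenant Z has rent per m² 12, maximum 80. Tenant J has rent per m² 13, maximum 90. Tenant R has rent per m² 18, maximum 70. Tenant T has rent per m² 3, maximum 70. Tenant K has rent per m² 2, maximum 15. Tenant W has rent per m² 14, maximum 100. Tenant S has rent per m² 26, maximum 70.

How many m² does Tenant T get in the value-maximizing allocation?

Highest rent per m² first: Tenant S 26 > Tenant R 18 > Tenant W 14 > Tenant J 13 > Tenant Z 12 > Tenant T 3 > Tenant K 2.
Tenant S takes 70 to reach its cap of 70 → 385 left.
Tenant R takes 70 to reach its cap of 70 → 315 left.
Tenant W: +100 to 100 (cap) → 215 left.
Tenant J takes 90 to reach its cap of 90 → 125 left.
Tenant Z takes 80 to reach its cap of 80 → 45 left.
Tenant T has room for 70 but only 45 remain, so it gets 45.

45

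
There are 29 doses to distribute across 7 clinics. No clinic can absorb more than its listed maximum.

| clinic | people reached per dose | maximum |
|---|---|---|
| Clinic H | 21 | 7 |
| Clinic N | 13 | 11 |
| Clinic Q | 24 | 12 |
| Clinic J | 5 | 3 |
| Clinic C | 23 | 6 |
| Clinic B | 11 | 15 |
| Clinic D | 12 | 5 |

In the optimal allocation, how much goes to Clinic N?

Rank by people reached per dose: Clinic Q 24 > Clinic C 23 > Clinic H 21 > Clinic N 13 > Clinic D 12 > Clinic B 11 > Clinic J 5.
Clinic Q: +12 to 12 (cap) ; 17 left.
Give Clinic C 6 to hit its cap of 6 ; 11 left.
Clinic H takes 7 to reach its cap of 7 ; 4 left.
Clinic N has room for 11 but only 4 remain, so it gets 4.

4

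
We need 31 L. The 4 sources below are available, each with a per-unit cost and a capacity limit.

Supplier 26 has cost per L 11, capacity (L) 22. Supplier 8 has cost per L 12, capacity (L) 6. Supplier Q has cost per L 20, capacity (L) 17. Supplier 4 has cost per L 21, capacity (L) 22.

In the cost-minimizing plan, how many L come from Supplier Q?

Cheapest first:
Supplier 26 (11): use full 22 → 9 L to go.
Take 6 from Supplier 8 at 12 → need 3 more.
Supplier Q (20): take the remaining 3 → done.
Supplier 4: unused.

3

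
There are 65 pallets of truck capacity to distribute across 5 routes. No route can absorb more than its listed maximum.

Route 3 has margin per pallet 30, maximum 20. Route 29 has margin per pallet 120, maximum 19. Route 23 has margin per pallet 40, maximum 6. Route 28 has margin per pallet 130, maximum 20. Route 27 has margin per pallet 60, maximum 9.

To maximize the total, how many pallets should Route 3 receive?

11

Rank by margin per pallet: Route 28 130 > Route 29 120 > Route 27 60 > Route 23 40 > Route 3 30.
Route 28: +20 to 20 (cap) ; 45 left.
Give Route 29 19 to hit its cap of 19 ; 26 left.
Route 27 takes 9 to reach its cap of 9 ; 17 left.
Give Route 23 6 to hit its cap of 6 ; 11 left.
Route 3: +11 (room for 20) → 11. Pool exhausted.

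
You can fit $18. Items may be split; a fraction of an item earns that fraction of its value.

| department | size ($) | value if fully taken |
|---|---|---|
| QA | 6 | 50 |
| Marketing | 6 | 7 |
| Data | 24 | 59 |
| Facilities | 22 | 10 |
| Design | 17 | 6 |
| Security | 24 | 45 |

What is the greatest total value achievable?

Rank by value-to-size ratio: QA 50/6≈8.33, Data 59/24≈2.46, Security 45/24≈1.88, Marketing 7/6≈1.17, Facilities 10/22≈0.455, Design 6/17≈0.353.
Take all of QA (6 $, value 50) ; 12 $ left.
12 $ left: a 12/24 share of Data gives 59×12/24 = 29.5.
Total value = 79.5.

79.5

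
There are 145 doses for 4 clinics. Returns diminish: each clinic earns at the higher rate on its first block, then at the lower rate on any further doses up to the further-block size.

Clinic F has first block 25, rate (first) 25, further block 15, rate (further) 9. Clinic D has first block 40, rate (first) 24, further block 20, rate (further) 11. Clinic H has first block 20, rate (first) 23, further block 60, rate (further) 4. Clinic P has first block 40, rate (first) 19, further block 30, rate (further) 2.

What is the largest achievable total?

3025

Order all 8 blocks by rate: Clinic F/tier1 25 > Clinic D/tier1 24 > Clinic H/tier1 23 > Clinic P/tier1 19 > Clinic D/tier2 11 > Clinic F/tier2 9 > Clinic H/tier2 4 > Clinic P/tier2 2.
Clinic F tier1 at 25: fill all 25 — 120 left.
Clinic D tier1 at 24: fill all 40 — 80 left.
Clinic H/tier1 (23): +20 — 60 left.
Clinic P tier1 at 19: fill all 40 — 20 left.
Clinic D tier2 at 11: fill all 20 — 0 left.
Total = 25×25 + 24×40 + 23×20 + 19×40 + 11×20 = 3025.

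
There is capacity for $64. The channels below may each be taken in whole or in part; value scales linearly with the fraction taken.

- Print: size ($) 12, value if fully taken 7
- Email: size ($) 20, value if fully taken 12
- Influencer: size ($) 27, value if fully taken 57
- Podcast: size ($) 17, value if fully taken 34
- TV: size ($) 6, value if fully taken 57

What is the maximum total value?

Sort by value density: TV 57/6≈9.5, Influencer 57/27≈2.11, Podcast 34/17≈2, Email 12/20≈0.6, Print 7/12≈0.583.
All 6 $ of TV fit (value 57) ; 58 remain.
All 27 $ of Influencer fit (value 57) ; 31 remain.
Take all of Podcast (17 $, value 34) ; 14 $ left.
Fill the last 14 $ with part of Email: 14/20 of it earns 8.4.
Total value = 156.4.

156.4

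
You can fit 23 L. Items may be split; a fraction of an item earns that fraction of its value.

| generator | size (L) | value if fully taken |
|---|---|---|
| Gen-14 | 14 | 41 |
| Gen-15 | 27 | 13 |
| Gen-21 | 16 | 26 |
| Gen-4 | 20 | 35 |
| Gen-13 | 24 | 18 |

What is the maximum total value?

56.75

Best value per unit of size first: Gen-14 41/14≈2.93, Gen-4 35/20≈1.75, Gen-21 26/16≈1.62, Gen-13 18/24≈0.75, Gen-15 13/27≈0.481.
Take all of Gen-14 (14 L, value 41) ; 9 L left.
Fill the last 9 L with part of Gen-4: 9/20 of it earns 15.75.
Total value = 56.75.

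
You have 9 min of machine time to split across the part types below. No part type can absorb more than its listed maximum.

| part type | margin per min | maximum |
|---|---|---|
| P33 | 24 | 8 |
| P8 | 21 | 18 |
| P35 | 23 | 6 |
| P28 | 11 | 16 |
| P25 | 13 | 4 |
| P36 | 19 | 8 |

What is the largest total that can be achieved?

215

Highest margin per min first: P33 24 > P35 23 > P8 21 > P36 19 > P25 13 > P28 11.
Give P33 8 to hit its cap of 8 → 1 left.
Only 1 left; P35 takes them to reach 1.
Total = 24×8 + 23×1 = 215.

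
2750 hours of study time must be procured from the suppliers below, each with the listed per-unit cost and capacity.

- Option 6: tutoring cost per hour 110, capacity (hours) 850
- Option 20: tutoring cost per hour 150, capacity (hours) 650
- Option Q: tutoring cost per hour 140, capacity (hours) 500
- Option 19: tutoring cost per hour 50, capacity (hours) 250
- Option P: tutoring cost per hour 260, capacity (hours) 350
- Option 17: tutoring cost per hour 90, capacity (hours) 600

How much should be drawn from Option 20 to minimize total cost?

550

Use suppliers in increasing cost order.
Option 19 at 50: take all 250 hours → 2500 still needed.
Option 17 (90): use full 600 → 1900 hours to go.
Option 6 at 110: take all 850 hours → 1050 still needed.
Option Q (140): use full 500 → 550 hours to go.
Take 550 from Option 20 at 150 to finish.
Option P: unused.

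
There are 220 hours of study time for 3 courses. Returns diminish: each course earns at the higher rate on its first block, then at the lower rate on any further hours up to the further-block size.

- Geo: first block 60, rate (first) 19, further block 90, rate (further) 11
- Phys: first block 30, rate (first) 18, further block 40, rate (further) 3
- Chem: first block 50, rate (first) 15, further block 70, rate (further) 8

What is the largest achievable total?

Order all 6 blocks by rate: Geo/tier1 19 > Phys/tier1 18 > Chem/tier1 15 > Geo/tier2 11 > Chem/tier2 8 > Phys/tier2 3.
Geo tier1 at 19: fill all 60 → 160 left.
Phys/tier1 (18): +30 → 130 left.
Chem/tier1 (15): +50 → 80 left.
80 remain; put them into Geo tier2 at 11.
Total = 19×60 + 18×30 + 15×50 + 11×80 = 3310.

3310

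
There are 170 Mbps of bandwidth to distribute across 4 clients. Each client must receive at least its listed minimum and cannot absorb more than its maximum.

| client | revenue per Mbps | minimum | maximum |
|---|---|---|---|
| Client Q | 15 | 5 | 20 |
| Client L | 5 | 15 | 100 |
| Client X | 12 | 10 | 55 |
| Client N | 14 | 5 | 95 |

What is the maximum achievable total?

Meeting every minimum uses 5+15+10+5 = 35 Mbps, leaving 135.
Rank by revenue per Mbps: Client Q 15 > Client N 14 > Client X 12 > Client L 5.
Client Q takes 15 more to reach its cap of 20 ; 120 left.
Give Client N 90 more to hit its cap of 95 ; 30 left.
Client X has room for 45 more but only 30 remain, so it gets 40.
Total = 15×20 + 5×15 + 12×40 + 14×95 = 2185.

2185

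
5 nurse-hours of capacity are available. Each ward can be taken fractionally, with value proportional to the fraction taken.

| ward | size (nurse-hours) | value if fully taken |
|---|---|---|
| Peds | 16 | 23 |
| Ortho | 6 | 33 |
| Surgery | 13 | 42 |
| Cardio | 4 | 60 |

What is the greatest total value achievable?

Rank by value-to-size ratio: Cardio 60/4≈15, Ortho 33/6≈5.5, Surgery 42/13≈3.23, Peds 23/16≈1.44.
Take all of Cardio (4 nurse-hours, value 60) → 1 nurse-hours left.
Only 1 nurse-hours remain; take 1/6 of Ortho for value 33×1/6 = 5.5.
Total value = 65.5.

65.5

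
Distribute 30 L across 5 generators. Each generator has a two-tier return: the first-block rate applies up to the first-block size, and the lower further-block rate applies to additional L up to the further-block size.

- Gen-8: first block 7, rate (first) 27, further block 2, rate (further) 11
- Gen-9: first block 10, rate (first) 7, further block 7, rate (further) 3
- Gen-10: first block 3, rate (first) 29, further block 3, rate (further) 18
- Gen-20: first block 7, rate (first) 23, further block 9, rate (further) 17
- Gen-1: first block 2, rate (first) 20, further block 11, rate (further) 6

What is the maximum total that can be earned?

667

Rank every tier by rate: Gen-10/first 29 > Gen-8/first 27 > Gen-20/first 23 > Gen-1/first 20 > Gen-10/second 18 > Gen-20/second 17 > Gen-8/second 11 > Gen-9/first 7 > Gen-1/second 6 > Gen-9/second 3.
Gen-10/first (29): +3 → 27 left.
Gen-8/first (27): +7 → 20 left.
Gen-20 first at 23: fill all 7 → 13 left.
Fill Gen-1 first block (2 at 20) → 11 left.
Fill Gen-10 second block (3 at 18) → 8 left.
8 remain; put them into Gen-20 second at 17.
Total = 29×3 + 27×7 + 23×7 + 20×2 + 18×3 + 17×8 = 667.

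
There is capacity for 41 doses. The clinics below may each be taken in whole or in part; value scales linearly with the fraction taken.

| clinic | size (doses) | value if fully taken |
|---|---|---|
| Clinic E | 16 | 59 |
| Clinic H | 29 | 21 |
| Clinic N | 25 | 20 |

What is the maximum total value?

79

Rank by value-to-size ratio: Clinic E 59/16≈3.69, Clinic N 20/25≈0.8, Clinic H 21/29≈0.724.
All 16 doses of Clinic E fit (value 59) ; 25 remain.
Take all of Clinic N (25 doses, value 20) ; 0 doses left.
Total value = 79.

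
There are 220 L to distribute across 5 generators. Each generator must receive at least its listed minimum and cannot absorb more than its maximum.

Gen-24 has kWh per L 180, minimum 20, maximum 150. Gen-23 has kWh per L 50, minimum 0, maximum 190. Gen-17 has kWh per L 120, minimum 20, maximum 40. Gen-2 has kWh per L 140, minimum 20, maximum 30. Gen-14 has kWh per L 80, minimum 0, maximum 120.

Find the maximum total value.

Meeting every minimum uses 20+0+20+20+0 = 60 L, leaving 160.
Rank by kWh per L: Gen-24 180 > Gen-2 140 > Gen-17 120 > Gen-14 80 > Gen-23 50.
Give Gen-24 130 more to hit its cap of 150 → 30 left.
Gen-2 takes 10 more to reach its cap of 30 → 20 left.
Gen-17 takes 20 more to reach its cap of 40 → 0 left.
Total = 180×150 + 120×40 + 140×30 = 36000.

36000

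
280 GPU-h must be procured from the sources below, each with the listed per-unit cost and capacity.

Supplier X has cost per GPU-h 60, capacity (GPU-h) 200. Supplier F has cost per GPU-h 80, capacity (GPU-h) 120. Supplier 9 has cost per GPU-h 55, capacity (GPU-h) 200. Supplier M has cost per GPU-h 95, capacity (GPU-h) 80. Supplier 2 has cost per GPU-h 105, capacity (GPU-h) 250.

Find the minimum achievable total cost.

15800

Use sources in increasing cost order.
Supplier 9 (55): use full 200 → 80 GPU-h to go.
Supplier X (60): take the remaining 80 → done.
Supplier F, Supplier M, Supplier 2: unused.
Cost = 200×55 + 80×60 = 15800.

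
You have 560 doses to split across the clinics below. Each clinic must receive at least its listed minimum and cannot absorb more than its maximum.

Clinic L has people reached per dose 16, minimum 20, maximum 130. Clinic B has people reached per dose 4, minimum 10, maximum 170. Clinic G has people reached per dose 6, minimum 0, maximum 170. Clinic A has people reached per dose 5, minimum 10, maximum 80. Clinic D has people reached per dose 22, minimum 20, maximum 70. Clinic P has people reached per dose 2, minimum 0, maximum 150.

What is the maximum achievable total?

5480

Meeting every minimum uses 20+10+0+10+20+0 = 60 doses, leaving 500.
Order the clinics by people reached per dose: Clinic D 22 > Clinic L 16 > Clinic G 6 > Clinic A 5 > Clinic B 4 > Clinic P 2.
Clinic D: +50 to 70 (cap) → 450 left.
Give Clinic L 110 more to hit its cap of 130 → 340 left.
Give Clinic G 170 more to hit its cap of 170 → 170 left.
Clinic A: +70 to 80 (cap) → 100 left.
Only 100 left; Clinic B takes them to reach 110.
Total = 16×130 + 4×110 + 6×170 + 5×80 + 22×70 = 5480.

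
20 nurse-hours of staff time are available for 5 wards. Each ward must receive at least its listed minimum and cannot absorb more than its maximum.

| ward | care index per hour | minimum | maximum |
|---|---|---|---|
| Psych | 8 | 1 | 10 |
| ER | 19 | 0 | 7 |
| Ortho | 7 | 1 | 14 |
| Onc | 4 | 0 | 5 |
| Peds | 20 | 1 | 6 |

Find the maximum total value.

308

Meeting every minimum uses 1+0+1+0+1 = 3 nurse-hours, leaving 17.
Order the wards by care index per hour: Peds 20 > ER 19 > Psych 8 > Ortho 7 > Onc 4.
Peds: +5 to 6 (cap) → 12 left.
ER: +7 to 7 (cap) → 5 left.
Psych: +5 (room for 9) → 6. Pool exhausted.
Total = 8×6 + 19×7 + 7×1 + 20×6 = 308.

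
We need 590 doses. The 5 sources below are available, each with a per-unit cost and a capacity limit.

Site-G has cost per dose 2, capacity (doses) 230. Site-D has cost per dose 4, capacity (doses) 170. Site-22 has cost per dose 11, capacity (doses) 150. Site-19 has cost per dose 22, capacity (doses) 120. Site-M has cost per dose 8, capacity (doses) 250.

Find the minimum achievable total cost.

Cheapest first:
Take 230 from Site-G at 2 ; need 360 more.
Site-D at 4: take all 170 doses ; 190 still needed.
Take 190 from Site-M at 8 to finish.
Site-22, Site-19: unused.
Cost = 230×2 + 170×4 + 190×8 = 2660.

2660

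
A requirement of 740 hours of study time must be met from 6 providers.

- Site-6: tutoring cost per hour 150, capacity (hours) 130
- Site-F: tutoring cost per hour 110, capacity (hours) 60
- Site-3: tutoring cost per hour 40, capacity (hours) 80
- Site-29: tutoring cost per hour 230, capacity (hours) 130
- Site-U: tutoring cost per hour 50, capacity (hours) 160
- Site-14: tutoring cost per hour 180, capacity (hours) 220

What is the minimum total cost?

Fill from the cheapest provider first.
Take 80 from Site-3 at 40 — need 660 more.
Site-U (50): use full 160 — 500 hours to go.
Site-F at 110: take all 60 hours — 440 still needed.
Site-6 at 150: take all 130 hours — 310 still needed.
Take 220 from Site-14 at 180 — need 90 more.
Take 90 from Site-29 at 230 to finish.
Cost = 80×40 + 160×50 + 60×110 + 130×150 + 220×180 + 90×230 = 97600.

97600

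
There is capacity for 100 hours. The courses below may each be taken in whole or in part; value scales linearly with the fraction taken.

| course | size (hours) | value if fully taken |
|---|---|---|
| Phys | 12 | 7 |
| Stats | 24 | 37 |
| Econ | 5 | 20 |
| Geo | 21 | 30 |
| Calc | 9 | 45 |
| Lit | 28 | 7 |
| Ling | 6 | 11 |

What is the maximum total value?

155.75

Sort by value density: Calc 45/9≈5, Econ 20/5≈4, Ling 11/6≈1.83, Stats 37/24≈1.54, Geo 30/21≈1.43, Phys 7/12≈0.583, Lit 7/28≈0.25.
Calc: take in full, 9 hours for value 45 — 91 left.
All 5 hours of Econ fit (value 20) — 86 remain.
Ling: take in full, 6 hours for value 11 — 80 left.
Take all of Stats (24 hours, value 37) — 56 hours left.
Take all of Geo (21 hours, value 30) — 35 hours left.
All 12 hours of Phys fit (value 7) — 23 remain.
Fill the last 23 hours with part of Lit: 23/28 of it earns 5.75.
Total value = 155.75.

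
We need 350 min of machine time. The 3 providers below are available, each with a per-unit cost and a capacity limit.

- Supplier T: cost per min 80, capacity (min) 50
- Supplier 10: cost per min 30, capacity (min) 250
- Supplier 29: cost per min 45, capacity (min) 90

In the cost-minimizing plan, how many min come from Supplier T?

10

Fill from the cheapest provider first.
Supplier 10 at 30: take all 250 min — 100 still needed.
Supplier 29 at 45: take all 90 min — 10 still needed.
Take 10 from Supplier T at 80 to finish.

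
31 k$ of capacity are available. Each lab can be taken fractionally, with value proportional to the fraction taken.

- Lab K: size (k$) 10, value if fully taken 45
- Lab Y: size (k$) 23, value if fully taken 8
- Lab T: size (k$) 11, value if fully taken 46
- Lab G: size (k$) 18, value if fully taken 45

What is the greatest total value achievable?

Best value per unit of size first: Lab K 45/10≈4.5, Lab T 46/11≈4.18, Lab G 45/18≈2.5, Lab Y 8/23≈0.348.
Take all of Lab K (10 k$, value 45) → 21 k$ left.
All 11 k$ of Lab T fit (value 46) → 10 remain.
Only 10 k$ remain; take 10/18 of Lab G for value 45×10/18 = 25.
Total value = 116.

116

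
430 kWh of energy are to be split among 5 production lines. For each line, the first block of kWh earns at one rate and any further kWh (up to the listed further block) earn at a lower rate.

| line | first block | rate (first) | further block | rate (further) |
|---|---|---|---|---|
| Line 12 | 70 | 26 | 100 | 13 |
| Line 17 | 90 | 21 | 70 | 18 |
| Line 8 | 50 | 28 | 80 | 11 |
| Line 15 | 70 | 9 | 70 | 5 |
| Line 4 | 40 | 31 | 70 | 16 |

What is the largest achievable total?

9250

Order all 10 blocks by rate: Line 4/first 31 > Line 8/first 28 > Line 12/first 26 > Line 17/first 21 > Line 17/second 18 > Line 4/second 16 > Line 12/second 13 > Line 8/second 11 > Line 15/first 9 > Line 15/second 5.
Line 4/first (31): +40 → 390 left.
Line 8/first (28): +50 → 340 left.
Line 12 first at 26: fill all 70 → 270 left.
Line 17 first at 21: fill all 90 → 180 left.
Line 17/second (18): +70 → 110 left.
Line 4/second (16): +70 → 40 left.
Line 12 second at 13: only 40 left, fill 40.
Total = 31×40 + 28×50 + 26×70 + 21×90 + 18×70 + 16×70 + 13×40 = 9250.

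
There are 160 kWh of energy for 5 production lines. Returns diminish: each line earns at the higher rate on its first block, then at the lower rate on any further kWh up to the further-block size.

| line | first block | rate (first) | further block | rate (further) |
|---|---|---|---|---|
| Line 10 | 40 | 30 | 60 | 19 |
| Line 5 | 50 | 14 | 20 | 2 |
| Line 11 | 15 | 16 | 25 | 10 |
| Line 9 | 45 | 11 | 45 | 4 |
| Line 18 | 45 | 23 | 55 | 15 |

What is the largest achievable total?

Rank every tier by rate: Line 10/T1 30 > Line 18/T1 23 > Line 10/T2 19 > Line 11/T1 16 > Line 18/T2 15 > Line 5/T1 14 > Line 9/T1 11 > Line 11/T2 10 > Line 9/T2 4 > Line 5/T2 2.
Fill Line 10 T1 block (40 at 30) — 120 left.
Line 18 T1 at 23: fill all 45 — 75 left.
Fill Line 10 T2 block (60 at 19) — 15 left.
Line 11 T1 at 16: fill all 15 — 0 left.
Total = 30×40 + 23×45 + 19×60 + 16×15 = 3615.

3615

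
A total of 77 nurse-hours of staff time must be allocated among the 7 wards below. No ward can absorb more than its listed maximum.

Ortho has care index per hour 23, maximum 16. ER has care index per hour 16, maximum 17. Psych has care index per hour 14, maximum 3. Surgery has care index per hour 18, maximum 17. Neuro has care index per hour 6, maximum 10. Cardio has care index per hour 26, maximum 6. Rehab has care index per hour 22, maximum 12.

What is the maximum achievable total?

Rank by care index per hour: Cardio 26 > Ortho 23 > Rehab 22 > Surgery 18 > ER 16 > Psych 14 > Neuro 6.
Cardio takes 6 to reach its cap of 6 → 71 left.
Give Ortho 16 to hit its cap of 16 → 55 left.
Rehab takes 12 to reach its cap of 12 → 43 left.
Give Surgery 17 to hit its cap of 17 → 26 left.
Give ER 17 to hit its cap of 17 → 9 left.
Give Psych 3 to hit its cap of 3 → 6 left.
Neuro has room for 10 but only 6 remain, so it gets 6.
Total = 23×16 + 16×17 + 14×3 + 18×17 + 6×6 + 26×6 + 22×12 = 1444.

1444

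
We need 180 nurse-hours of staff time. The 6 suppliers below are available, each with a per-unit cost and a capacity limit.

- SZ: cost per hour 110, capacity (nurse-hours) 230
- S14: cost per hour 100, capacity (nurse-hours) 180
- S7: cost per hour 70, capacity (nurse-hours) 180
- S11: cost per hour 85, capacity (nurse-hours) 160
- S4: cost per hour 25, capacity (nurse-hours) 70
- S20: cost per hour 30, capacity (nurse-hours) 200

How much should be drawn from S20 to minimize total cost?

110

Use suppliers in increasing cost order.
S4 (25): use full 70 — 110 nurse-hours to go.
S20 (30): take the remaining 110 — done.
S7, S11, S14, SZ: unused.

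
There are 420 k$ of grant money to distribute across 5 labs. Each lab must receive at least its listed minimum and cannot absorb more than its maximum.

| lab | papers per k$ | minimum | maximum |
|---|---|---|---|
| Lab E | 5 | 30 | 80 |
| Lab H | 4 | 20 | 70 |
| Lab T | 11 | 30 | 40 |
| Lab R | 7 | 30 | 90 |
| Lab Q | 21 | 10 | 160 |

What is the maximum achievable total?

5030

Meeting every minimum uses 30+20+30+30+10 = 120 k$, leaving 300.
Order the labs by papers per k$: Lab Q 21 > Lab T 11 > Lab R 7 > Lab E 5 > Lab H 4.
Lab Q: +150 to 160 (cap) → 150 left.
Give Lab T 10 more to hit its cap of 40 → 140 left.
Lab R: +60 to 90 (cap) → 80 left.
Lab E: +50 to 80 (cap) → 30 left.
Lab H has room for 50 more but only 30 remain, so it gets 50.
Total = 5×80 + 4×50 + 11×40 + 7×90 + 21×160 = 5030.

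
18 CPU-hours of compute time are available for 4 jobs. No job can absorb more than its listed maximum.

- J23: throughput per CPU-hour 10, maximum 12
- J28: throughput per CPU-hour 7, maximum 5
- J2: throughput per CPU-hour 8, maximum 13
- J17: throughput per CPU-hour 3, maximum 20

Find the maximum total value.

168

Order the jobs by throughput per CPU-hour: J23 10 > J2 8 > J28 7 > J17 3.
J23 takes 12 to reach its cap of 12 — 6 left.
J2 has room for 13 but only 6 remain, so it gets 6.
Total = 10×12 + 8×6 = 168.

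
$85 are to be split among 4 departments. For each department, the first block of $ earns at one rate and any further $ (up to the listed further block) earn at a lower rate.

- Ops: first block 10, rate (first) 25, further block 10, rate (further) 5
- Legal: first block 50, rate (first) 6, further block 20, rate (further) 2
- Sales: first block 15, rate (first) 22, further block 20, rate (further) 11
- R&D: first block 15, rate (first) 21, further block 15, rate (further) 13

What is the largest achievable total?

1370

Treat each block as its own option and order by rate: Ops/tier1 25 > Sales/tier1 22 > R&D/tier1 21 > R&D/tier2 13 > Sales/tier2 11 > Legal/tier1 6 > Ops/tier2 5 > Legal/tier2 2.
Ops/tier1 (25): +10 ; 75 left.
Sales tier1 at 22: fill all 15 ; 60 left.
R&D tier1 at 21: fill all 15 ; 45 left.
R&D/tier2 (13): +15 ; 30 left.
Sales tier2 at 11: fill all 20 ; 10 left.
Legal/tier1: +10 of 50 at 6; pool empty.
Total = 25×10 + 22×15 + 21×15 + 13×15 + 11×20 + 6×10 = 1370.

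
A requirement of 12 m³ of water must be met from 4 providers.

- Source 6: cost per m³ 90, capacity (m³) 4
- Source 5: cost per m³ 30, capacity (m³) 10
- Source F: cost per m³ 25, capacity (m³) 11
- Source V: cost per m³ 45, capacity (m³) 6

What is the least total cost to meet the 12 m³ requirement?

Fill from the cheapest provider first.
Source F at 25: take all 11 m³ — 1 still needed.
Take 1 from Source 5 at 30 to finish.
Source V, Source 6: unused.
Cost = 11×25 + 1×30 = 305.

305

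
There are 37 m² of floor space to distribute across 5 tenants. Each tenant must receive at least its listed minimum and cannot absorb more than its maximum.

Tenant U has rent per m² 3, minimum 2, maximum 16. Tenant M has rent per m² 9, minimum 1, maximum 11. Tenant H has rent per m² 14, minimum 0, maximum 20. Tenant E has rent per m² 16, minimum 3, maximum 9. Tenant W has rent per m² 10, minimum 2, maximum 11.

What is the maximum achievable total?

489

Meeting every minimum uses 2+1+0+3+2 = 8 m², leaving 29.
Highest rent per m² first: Tenant E 16 > Tenant H 14 > Tenant W 10 > Tenant M 9 > Tenant U 3.
Give Tenant E 6 more to hit its cap of 9 — 23 left.
Tenant H takes 20 more to reach its cap of 20 — 3 left.
Only 3 left; Tenant W takes them to reach 5.
Total = 3×2 + 9×1 + 14×20 + 16×9 + 10×5 = 489.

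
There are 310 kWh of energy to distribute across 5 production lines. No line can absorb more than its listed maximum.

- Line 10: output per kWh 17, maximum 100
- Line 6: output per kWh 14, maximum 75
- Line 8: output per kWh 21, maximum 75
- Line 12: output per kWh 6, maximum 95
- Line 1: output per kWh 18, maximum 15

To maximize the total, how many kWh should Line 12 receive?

Highest output per kWh first: Line 8 21 > Line 1 18 > Line 10 17 > Line 6 14 > Line 12 6.
Line 8: +75 to 75 (cap) ; 235 left.
Line 1: +15 to 15 (cap) ; 220 left.
Line 10: +100 to 100 (cap) ; 120 left.
Line 6 takes 75 to reach its cap of 75 ; 45 left.
Line 12: +45 (room for 95) → 45. Pool exhausted.

45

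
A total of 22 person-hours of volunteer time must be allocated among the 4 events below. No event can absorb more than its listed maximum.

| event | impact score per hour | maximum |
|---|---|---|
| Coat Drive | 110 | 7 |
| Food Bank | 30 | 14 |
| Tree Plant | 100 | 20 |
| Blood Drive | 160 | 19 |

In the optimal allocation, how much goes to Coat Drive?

Order the events by impact score per hour: Blood Drive 160 > Coat Drive 110 > Tree Plant 100 > Food Bank 30.
Give Blood Drive 19 to hit its cap of 19 — 3 left.
Only 3 left; Coat Drive takes them to reach 3.

3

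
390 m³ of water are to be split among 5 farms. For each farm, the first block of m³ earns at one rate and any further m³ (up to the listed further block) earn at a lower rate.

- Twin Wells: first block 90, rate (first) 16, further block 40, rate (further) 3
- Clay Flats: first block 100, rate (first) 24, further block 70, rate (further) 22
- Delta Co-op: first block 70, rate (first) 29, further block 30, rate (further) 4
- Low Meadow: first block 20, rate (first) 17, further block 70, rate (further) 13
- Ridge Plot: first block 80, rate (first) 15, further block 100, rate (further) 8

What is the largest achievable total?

8350

Order all 10 blocks by rate: Delta Co-op/T1 29 > Clay Flats/T1 24 > Clay Flats/T2 22 > Low Meadow/T1 17 > Twin Wells/T1 16 > Ridge Plot/T1 15 > Low Meadow/T2 13 > Ridge Plot/T2 8 > Delta Co-op/T2 4 > Twin Wells/T2 3.
Delta Co-op/T1 (29): +70 — 320 left.
Clay Flats/T1 (24): +100 — 220 left.
Clay Flats/T2 (22): +70 — 150 left.
Low Meadow/T1 (17): +20 — 130 left.
Twin Wells T1 at 16: fill all 90 — 40 left.
Ridge Plot/T1: +40 of 80 at 15; pool empty.
Total = 29×70 + 24×100 + 22×70 + 17×20 + 16×90 + 15×40 = 8350.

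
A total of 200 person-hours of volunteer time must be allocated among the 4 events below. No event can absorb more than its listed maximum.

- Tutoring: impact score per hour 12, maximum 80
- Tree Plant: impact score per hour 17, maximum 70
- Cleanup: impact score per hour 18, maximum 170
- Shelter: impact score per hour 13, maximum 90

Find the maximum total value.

3570

Highest impact score per hour first: Cleanup 18 > Tree Plant 17 > Shelter 13 > Tutoring 12.
Cleanup takes 170 to reach its cap of 170 ; 30 left.
Only 30 left; Tree Plant takes them to reach 30.
Total = 17×30 + 18×170 = 3570.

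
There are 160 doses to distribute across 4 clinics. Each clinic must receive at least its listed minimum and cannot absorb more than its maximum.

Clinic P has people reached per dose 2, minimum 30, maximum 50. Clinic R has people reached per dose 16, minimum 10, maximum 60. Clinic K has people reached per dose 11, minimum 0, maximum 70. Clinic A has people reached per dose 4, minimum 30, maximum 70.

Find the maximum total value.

1580

Meeting every minimum uses 30+10+0+30 = 70 doses, leaving 90.
Highest people reached per dose first: Clinic R 16 > Clinic K 11 > Clinic A 4 > Clinic P 2.
Clinic R: +50 to 60 (cap) — 40 left.
Clinic K: +40 (room for 70) → 40. Pool exhausted.
Total = 2×30 + 16×60 + 11×40 + 4×30 = 1580.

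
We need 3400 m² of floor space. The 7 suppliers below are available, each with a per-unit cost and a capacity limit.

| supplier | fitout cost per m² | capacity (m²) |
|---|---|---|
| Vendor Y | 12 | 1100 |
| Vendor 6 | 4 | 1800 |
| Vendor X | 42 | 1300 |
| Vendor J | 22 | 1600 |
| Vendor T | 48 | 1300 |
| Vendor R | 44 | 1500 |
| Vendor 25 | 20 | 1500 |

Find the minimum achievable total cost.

30400

Cheapest first:
Vendor 6 at 4: take all 1800 m² → 1600 still needed.
Vendor Y at 12: take all 1100 m² → 500 still needed.
Vendor 25 (20): take the remaining 500 → done.
Vendor J, Vendor X, Vendor R, Vendor T: unused.
Cost = 1800×4 + 1100×12 + 500×20 = 30400.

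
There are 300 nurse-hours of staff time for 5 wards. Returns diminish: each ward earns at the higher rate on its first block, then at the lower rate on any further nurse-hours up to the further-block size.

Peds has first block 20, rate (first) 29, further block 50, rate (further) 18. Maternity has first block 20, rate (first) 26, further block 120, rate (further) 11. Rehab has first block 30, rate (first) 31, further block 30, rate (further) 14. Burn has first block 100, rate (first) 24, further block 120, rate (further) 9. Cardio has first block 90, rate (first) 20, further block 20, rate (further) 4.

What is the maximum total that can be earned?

6950

Order all 10 blocks by rate: Rehab/T1 31 > Peds/T1 29 > Maternity/T1 26 > Burn/T1 24 > Cardio/T1 20 > Peds/T2 18 > Rehab/T2 14 > Maternity/T2 11 > Burn/T2 9 > Cardio/T2 4.
Rehab T1 at 31: fill all 30 — 270 left.
Peds T1 at 29: fill all 20 — 250 left.
Maternity/T1 (26): +20 — 230 left.
Fill Burn T1 block (100 at 24) — 130 left.
Cardio/T1 (20): +90 — 40 left.
40 remain; put them into Peds T2 at 18.
Total = 31×30 + 29×20 + 26×20 + 24×100 + 20×90 + 18×40 = 6950.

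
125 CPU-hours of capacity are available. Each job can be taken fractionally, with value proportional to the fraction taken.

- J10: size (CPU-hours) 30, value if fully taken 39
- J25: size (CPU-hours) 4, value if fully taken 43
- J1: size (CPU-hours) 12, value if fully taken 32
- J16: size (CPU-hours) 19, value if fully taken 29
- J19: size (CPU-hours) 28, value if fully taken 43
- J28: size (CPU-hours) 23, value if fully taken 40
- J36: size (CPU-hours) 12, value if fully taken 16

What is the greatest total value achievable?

238.1

Best value per unit of size first: J25 43/4≈10.8, J1 32/12≈2.67, J28 40/23≈1.74, J19 43/28≈1.54, J16 29/19≈1.53, J36 16/12≈1.33, J10 39/30≈1.3.
J25: take in full, 4 CPU-hours for value 43 ; 121 left.
Take all of J1 (12 CPU-hours, value 32) ; 109 CPU-hours left.
All 23 CPU-hours of J28 fit (value 40) ; 86 remain.
All 28 CPU-hours of J19 fit (value 43) ; 58 remain.
All 19 CPU-hours of J16 fit (value 29) ; 39 remain.
J36: take in full, 12 CPU-hours for value 16 ; 27 left.
27 CPU-hours left: a 27/30 share of J10 gives 39×27/30 = 35.1.
Total value = 238.1.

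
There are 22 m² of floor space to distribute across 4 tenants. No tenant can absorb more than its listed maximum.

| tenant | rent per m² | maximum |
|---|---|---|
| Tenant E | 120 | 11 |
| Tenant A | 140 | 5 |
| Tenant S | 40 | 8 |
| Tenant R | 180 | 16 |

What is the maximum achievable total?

3700

Rank by rent per m²: Tenant R 180 > Tenant A 140 > Tenant E 120 > Tenant S 40.
Tenant R takes 16 to reach its cap of 16 → 6 left.
Tenant A takes 5 to reach its cap of 5 → 1 left.
Tenant E has room for 11 but only 1 remain, so it gets 1.
Total = 120×1 + 140×5 + 180×16 = 3700.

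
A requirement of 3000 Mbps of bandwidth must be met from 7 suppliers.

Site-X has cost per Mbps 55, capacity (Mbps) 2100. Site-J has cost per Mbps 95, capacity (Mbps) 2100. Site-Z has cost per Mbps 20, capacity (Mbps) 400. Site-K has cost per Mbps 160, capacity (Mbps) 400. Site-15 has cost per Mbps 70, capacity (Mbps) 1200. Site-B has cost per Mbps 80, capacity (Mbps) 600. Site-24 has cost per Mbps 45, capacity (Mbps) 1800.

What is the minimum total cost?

133000

Cheapest first:
Take 400 from Site-Z at 20 — need 2600 more.
Site-24 (45): use full 1800 — 800 Mbps to go.
Site-X at 55: take 800 of its 2100 — requirement met.
Site-15, Site-B, Site-J, Site-K: unused.
Cost = 400×20 + 1800×45 + 800×55 = 133000.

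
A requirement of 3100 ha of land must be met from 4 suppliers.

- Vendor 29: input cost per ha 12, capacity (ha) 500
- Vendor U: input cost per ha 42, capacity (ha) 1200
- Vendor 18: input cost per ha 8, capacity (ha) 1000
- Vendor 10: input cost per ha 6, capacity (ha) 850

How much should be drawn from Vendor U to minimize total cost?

Fill from the cheapest supplier first.
Take 850 from Vendor 10 at 6 — need 2250 more.
Take 1000 from Vendor 18 at 8 — need 1250 more.
Vendor 29 (12): use full 500 — 750 ha to go.
Vendor U at 42: take 750 of its 1200 — requirement met.

750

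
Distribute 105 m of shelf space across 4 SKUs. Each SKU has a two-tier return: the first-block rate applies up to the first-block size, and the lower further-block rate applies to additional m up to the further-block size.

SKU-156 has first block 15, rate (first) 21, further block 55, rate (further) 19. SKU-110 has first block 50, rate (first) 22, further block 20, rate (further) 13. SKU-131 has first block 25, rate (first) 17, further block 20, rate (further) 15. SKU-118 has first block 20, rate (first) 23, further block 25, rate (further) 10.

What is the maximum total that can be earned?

2255

Rank every tier by rate: SKU-118/T1 23 > SKU-110/T1 22 > SKU-156/T1 21 > SKU-156/T2 19 > SKU-131/T1 17 > SKU-131/T2 15 > SKU-110/T2 13 > SKU-118/T2 10.
SKU-118 T1 at 23: fill all 20 — 85 left.
SKU-110 T1 at 22: fill all 50 — 35 left.
Fill SKU-156 T1 block (15 at 21) — 20 left.
SKU-156/T2: +20 of 55 at 19; pool empty.
Total = 23×20 + 22×50 + 21×15 + 19×20 = 2255.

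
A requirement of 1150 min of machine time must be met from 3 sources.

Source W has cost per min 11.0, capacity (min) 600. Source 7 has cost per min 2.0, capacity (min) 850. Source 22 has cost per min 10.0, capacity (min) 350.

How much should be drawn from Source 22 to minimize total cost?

Use sources in increasing cost order.
Source 7 at 2.0: take all 850 min — 300 still needed.
Take 300 from Source 22 at 10.0 to finish.
Source W: unused.

300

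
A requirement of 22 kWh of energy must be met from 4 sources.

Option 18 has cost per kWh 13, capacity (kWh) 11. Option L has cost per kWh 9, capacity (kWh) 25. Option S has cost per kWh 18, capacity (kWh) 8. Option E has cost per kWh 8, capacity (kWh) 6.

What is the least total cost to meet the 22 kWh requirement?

Fill from the cheapest source first.
Option E (8): use full 6 ; 16 kWh to go.
Option L at 9: take 16 of its 25 ; requirement met.
Option 18, Option S: unused.
Cost = 6×8 + 16×9 = 192.

192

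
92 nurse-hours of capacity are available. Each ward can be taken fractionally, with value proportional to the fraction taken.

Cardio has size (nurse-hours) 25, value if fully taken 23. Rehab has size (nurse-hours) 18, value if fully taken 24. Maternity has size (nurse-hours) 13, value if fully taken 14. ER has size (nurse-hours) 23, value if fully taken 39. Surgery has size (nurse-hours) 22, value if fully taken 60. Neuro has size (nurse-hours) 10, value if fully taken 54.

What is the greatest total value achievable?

196.52

Best value per unit of size first: Neuro 54/10≈5.4, Surgery 60/22≈2.73, ER 39/23≈1.7, Rehab 24/18≈1.33, Maternity 14/13≈1.08, Cardio 23/25≈0.92.
Neuro: take in full, 10 nurse-hours for value 54 ; 82 left.
Take all of Surgery (22 nurse-hours, value 60) ; 60 nurse-hours left.
ER: take in full, 23 nurse-hours for value 39 ; 37 left.
Rehab: take in full, 18 nurse-hours for value 24 ; 19 left.
Maternity: take in full, 13 nurse-hours for value 14 ; 6 left.
Fill the last 6 nurse-hours with part of Cardio: 6/25 of it earns 5.52.
Total value = 196.52.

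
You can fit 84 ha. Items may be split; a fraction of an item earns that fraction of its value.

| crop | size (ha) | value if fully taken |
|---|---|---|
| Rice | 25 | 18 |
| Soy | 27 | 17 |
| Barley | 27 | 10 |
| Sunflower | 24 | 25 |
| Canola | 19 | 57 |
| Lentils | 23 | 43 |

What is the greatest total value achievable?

Sort by value density: Canola 57/19≈3, Lentils 43/23≈1.87, Sunflower 25/24≈1.04, Rice 18/25≈0.72, Soy 17/27≈0.63, Barley 10/27≈0.37.
Take all of Canola (19 ha, value 57) ; 65 ha left.
Lentils: take in full, 23 ha for value 43 ; 42 left.
Take all of Sunflower (24 ha, value 25) ; 18 ha left.
18 ha left: a 18/25 share of Rice gives 18×18/25 = 12.96.
Total value = 137.96.

137.96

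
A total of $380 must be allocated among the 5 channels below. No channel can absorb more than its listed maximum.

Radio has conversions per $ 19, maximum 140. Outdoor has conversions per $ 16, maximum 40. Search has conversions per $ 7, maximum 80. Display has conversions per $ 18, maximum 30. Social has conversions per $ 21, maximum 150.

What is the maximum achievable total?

7130

Rank by conversions per $: Social 21 > Radio 19 > Display 18 > Outdoor 16 > Search 7.
Social: +150 to 150 (cap) — 230 left.
Radio: +140 to 140 (cap) — 90 left.
Display takes 30 to reach its cap of 30 — 60 left.
Give Outdoor 40 to hit its cap of 40 — 20 left.
Search: +20 (room for 80) → 20. Pool exhausted.
Total = 19×140 + 16×40 + 7×20 + 18×30 + 21×150 = 7130.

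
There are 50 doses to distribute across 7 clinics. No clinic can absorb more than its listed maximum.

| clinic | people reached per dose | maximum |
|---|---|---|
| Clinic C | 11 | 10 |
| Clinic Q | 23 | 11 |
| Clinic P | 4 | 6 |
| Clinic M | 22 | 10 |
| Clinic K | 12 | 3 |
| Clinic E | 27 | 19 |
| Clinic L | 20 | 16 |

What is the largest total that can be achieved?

1186

Highest people reached per dose first: Clinic E 27 > Clinic Q 23 > Clinic M 22 > Clinic L 20 > Clinic K 12 > Clinic C 11 > Clinic P 4.
Clinic E: +19 to 19 (cap) ; 31 left.
Clinic Q takes 11 to reach its cap of 11 ; 20 left.
Clinic M takes 10 to reach its cap of 10 ; 10 left.
Only 10 left; Clinic L takes them to reach 10.
Total = 23×11 + 22×10 + 27×19 + 20×10 = 1186.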